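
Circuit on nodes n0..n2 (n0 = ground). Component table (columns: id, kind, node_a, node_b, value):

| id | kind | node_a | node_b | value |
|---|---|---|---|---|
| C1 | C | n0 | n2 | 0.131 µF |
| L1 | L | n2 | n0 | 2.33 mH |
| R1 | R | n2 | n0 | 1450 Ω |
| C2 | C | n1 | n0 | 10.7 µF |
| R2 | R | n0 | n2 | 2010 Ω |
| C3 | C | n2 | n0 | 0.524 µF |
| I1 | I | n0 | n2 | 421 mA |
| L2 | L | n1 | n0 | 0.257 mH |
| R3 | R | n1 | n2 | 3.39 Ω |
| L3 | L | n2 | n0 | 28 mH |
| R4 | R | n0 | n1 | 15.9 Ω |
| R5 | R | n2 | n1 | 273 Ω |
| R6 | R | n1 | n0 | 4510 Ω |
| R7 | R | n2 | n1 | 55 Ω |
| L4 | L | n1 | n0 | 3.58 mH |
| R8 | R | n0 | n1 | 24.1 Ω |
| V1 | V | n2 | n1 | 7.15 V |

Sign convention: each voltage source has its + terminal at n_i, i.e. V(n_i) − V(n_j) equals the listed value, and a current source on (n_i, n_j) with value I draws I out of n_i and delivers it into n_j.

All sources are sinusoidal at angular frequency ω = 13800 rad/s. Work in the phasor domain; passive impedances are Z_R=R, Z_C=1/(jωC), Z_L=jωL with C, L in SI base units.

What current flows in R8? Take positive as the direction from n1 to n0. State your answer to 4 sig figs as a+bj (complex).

Element admittances at ω=13800 rad/s:
  Y(C1) = 0.000+0.001808j S between n0,n2
  Y(L1) = 0.000-0.03110j S between n2,n0
  Y(R1) = 0.0006897+0.000j S between n2,n0
  Y(C2) = 0.000+0.1477j S between n1,n0
  Y(R2) = 0.0004975+0.000j S between n0,n2
  Y(C3) = 0.000+0.007231j S between n2,n0
  I1: injects 0.421 A into n2 (from n0)
  Y(L2) = 0.000-0.2820j S between n1,n0
  Y(R3) = 0.2950+0.000j S between n1,n2
  Y(L3) = 0.000-0.002588j S between n2,n0
  Y(R4) = 0.06289+0.000j S between n0,n1
  Y(R5) = 0.003663+0.000j S between n2,n1
  Y(R6) = 0.0002217+0.000j S between n1,n0
  Y(R7) = 0.01818+0.000j S between n2,n1
  Y(L4) = 0.000-0.02024j S between n1,n0
  Y(R8) = 0.04149+0.000j S between n0,n1
  V1: constraint V(n2)−V(n1) = 7.15
Assemble and solve the 3×3 MNA system:
  V(n1)=0.2785+2.138j  V(n2)=7.429+2.138j
  i(V1)=-1.906+0.1806j

0.01156+0.08870j A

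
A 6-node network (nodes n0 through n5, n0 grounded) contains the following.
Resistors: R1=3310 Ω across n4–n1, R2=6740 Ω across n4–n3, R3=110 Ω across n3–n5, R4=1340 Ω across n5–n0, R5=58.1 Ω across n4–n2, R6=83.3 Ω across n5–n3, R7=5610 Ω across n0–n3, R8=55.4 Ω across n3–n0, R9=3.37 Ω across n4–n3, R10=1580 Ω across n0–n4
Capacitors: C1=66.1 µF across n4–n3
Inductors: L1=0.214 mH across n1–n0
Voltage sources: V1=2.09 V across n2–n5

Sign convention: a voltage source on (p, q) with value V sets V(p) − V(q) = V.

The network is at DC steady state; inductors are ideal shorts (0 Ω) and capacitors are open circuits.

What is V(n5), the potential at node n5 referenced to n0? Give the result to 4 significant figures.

Apply KCL at each of the 5 non-ground nodes and solve the resulting linear system.
Node n1: branches {R1, L1} → V_1 = 0.000
Node n2: branches {R5, V1} → V_2 = 1.228
Node n3: branches {C1, R2, R3, R6, R7, R8, R9} → V_3 = 0.03040
Node n4: branches {R1, C1, R2, R5, R9, R10} → V_4 = 0.09571
Node n5: branches {R3, R4, R6, V1} → V_5 = -0.8625
Source currents: i(L1)=2.892e-05, i(V1)=-0.01948

-0.8625 V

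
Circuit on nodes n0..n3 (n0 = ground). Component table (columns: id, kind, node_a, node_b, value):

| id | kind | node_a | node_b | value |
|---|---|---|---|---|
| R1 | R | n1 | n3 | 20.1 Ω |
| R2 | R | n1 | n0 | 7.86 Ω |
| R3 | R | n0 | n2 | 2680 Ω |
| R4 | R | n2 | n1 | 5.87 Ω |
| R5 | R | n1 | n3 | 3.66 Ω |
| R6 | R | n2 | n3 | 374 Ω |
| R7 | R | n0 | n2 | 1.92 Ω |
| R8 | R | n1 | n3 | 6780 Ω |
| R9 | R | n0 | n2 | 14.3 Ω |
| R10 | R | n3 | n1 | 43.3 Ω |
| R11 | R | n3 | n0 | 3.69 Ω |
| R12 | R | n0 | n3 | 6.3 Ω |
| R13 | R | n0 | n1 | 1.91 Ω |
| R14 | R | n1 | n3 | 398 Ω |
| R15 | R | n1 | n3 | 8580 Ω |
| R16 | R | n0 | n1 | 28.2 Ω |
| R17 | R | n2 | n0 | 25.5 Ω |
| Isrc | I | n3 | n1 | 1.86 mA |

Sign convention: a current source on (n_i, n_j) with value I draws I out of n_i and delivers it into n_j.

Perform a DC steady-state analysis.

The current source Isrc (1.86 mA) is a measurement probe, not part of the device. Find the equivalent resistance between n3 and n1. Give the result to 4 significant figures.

MNA unknowns: 3 node voltages V₁..V_3
R1: Y=0.04975 on G[1,3]
R2: Y=0.1272 on G[1,0]
R3: Y=0.0003731 on G[0,2]
R4: Y=0.1704 on G[2,1]
R5: Y=0.2732 on G[1,3]
R6: Y=0.002674 on G[2,3]
R7: Y=0.5208 on G[0,2]
R8: Y=0.0001475 on G[1,3]
R9: Y=0.06993 on G[0,2]
R10: Y=0.02309 on G[3,1]
R11: Y=0.2710 on G[3,0]
R12: Y=0.1587 on G[0,3]
R13: Y=0.5236 on G[0,1]
R14: Y=0.002513 on G[1,3]
R15: Y=0.0001166 on G[1,3]
R16: Y=0.03546 on G[0,1]
R17: Y=0.03922 on G[2,0]
Isrc: z[3]−=0.00186, z[1]+=0.00186
solve → V1=0.001015, V2=0.0002088, V3=-0.001927

R_eq = 1.582 Ω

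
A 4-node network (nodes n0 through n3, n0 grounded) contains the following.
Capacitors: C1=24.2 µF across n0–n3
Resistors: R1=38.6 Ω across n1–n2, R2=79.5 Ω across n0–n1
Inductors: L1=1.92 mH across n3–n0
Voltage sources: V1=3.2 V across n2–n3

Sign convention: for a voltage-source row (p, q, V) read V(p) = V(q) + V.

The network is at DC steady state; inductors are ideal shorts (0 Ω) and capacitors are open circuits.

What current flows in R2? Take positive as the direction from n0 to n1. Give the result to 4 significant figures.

Element admittances at DC:
  Y(C1) = 0.000 S between n0,n3
  Y(R1) = 0.02591 S between n1,n2
  L1: short n3↔n0 (DC inductor)
  Y(R2) = 0.01258 S between n0,n1
  V1: constraint V(n2)−V(n3) = 3.2
Assemble and solve the 5×5 MNA system:
  V(n1)=2.154  V(n2)=3.200  V(n3)=0.000
  i(L1)=-0.02710  i(V1)=-0.02710

-0.02710 A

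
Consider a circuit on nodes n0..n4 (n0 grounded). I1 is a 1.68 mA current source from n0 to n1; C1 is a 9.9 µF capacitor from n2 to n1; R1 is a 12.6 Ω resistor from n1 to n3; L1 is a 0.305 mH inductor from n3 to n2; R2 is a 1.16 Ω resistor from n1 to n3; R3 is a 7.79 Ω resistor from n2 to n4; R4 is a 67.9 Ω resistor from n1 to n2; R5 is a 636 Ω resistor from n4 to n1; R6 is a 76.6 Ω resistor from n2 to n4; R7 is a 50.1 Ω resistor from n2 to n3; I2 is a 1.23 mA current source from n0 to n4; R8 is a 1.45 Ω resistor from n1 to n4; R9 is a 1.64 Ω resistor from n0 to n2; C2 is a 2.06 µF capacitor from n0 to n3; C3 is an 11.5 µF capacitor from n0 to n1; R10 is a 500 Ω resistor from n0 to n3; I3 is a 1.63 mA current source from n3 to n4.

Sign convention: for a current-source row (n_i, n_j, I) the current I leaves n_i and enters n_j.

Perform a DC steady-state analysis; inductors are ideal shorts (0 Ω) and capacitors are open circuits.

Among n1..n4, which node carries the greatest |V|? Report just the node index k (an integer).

MNA unknowns: 4 node voltages V₁..V_4 plus 1 source current (L1)
I1: z[0]−=0.00168, z[1]+=0.00168
C1: Y=0.000 on G[2,1]
R1: Y=0.07937 on G[1,3]
L1: row V3−V2=0, i_L1 at 3,2
R2: Y=0.8621 on G[1,3]
R3: Y=0.1284 on G[2,4]
R4: Y=0.01473 on G[1,2]
R5: Y=0.001572 on G[4,1]
R6: Y=0.01305 on G[2,4]
R7: Y=0.01996 on G[2,3]
I2: z[0]−=0.00123, z[4]+=0.00123
R8: Y=0.6897 on G[1,4]
R9: Y=0.6098 on G[0,2]
C2: Y=0.000 on G[0,3]
C3: Y=0.000 on G[0,1]
R10: Y=0.002000 on G[0,3]
I3: z[3]−=0.00163, z[4]+=0.00163
solve → V1=0.008533, V2=0.004757, V3=0.004757, V4=0.01133
aux → i_L1=0.001916

4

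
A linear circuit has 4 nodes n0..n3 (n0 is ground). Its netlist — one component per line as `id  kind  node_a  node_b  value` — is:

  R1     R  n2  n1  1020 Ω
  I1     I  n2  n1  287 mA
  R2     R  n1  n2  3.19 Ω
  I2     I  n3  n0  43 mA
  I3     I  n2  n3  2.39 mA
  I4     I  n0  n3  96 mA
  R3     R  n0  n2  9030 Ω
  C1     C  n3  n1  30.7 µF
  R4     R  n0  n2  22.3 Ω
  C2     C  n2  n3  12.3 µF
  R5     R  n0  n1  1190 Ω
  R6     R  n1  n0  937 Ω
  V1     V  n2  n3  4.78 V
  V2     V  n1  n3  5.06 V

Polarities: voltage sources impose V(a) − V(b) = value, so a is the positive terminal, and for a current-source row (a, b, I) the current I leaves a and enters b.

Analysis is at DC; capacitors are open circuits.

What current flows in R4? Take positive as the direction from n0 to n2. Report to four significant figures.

-0.05021 A

MNA unknowns: 3 node voltages V₁..V_3 plus 2 source currents (V1, V2)
R1: Y=0.0009804 on G[2,1]
I1: z[2]−=0.287, z[1]+=0.287
R2: Y=0.3135 on G[1,2]
I2: z[3]−=0.043, z[0]+=0.043
I3: z[2]−=0.00239, z[3]+=0.00239
I4: z[0]−=0.096, z[3]+=0.096
R3: Y=0.0001107 on G[0,2]
C1: Y=0.000 on G[3,1]
R4: Y=0.04484 on G[0,2]
C2: Y=0.000 on G[2,3]
R5: Y=0.0008403 on G[0,1]
R6: Y=0.001067 on G[1,0]
V1: row V2−V3=4.78, i_V1 at 2,3
V2: row V1−V3=5.06, i_V2 at 1,3
solve → V1=1.400, V2=1.120, V3=-3.660
aux → i_V1=-0.2517, i_V2=0.1963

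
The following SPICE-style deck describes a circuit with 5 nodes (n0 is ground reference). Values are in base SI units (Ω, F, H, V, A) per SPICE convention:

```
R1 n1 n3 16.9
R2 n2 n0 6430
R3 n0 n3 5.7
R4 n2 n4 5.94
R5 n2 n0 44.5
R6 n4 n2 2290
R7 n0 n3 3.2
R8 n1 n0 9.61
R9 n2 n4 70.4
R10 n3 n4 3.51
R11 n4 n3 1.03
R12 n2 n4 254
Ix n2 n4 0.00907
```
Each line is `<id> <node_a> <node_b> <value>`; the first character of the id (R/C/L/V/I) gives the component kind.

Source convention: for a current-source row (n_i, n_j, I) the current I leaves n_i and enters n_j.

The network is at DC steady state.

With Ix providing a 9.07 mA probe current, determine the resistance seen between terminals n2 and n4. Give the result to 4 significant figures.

R_eq = 4.802 Ω

Apply KCL at each of the 4 non-ground nodes and solve the resulting linear system.
Node n1: branches {R1, R8} → V_1 = 0.0006405
Node n2: branches {R2, R4, R5, R6, R9, R12, Ix} → V_2 = -0.04105
Node n3: branches {R1, R3, R7, R10, R11} → V_3 = 0.001767
Node n4: branches {R4, R6, R9, R10, R11, R12, Ix} → V_4 = 0.002506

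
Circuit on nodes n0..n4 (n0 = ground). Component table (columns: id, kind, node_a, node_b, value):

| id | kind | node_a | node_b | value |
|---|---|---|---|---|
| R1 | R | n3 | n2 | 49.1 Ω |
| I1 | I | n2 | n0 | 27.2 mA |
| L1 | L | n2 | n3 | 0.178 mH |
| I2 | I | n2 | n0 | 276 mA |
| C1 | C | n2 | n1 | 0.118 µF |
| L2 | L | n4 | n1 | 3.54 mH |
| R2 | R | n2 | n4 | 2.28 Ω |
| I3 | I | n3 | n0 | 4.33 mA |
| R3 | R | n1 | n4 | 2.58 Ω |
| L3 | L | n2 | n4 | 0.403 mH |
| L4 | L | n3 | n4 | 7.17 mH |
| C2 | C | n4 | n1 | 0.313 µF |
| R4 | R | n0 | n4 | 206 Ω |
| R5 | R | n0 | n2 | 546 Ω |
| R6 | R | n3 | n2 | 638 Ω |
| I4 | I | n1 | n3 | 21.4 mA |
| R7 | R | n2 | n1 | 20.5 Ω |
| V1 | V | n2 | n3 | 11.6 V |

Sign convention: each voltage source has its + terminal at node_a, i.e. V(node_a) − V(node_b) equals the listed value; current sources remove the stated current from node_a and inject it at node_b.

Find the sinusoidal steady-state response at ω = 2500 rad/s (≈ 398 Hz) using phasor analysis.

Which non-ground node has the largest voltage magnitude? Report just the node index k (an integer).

3

Element admittances at ω=2500 rad/s:
  Y(R1) = 0.02037+0.000j S between n3,n2
  I1: injects 0.0272 A into n0 (from n2)
  Y(L1) = 0.000-2.247j S between n2,n3
  I2: injects 0.276 A into n0 (from n2)
  Y(C1) = 0.000+0.0002950j S between n2,n1
  Y(L2) = 0.000-0.1130j S between n4,n1
  Y(R2) = 0.4386+0.000j S between n2,n4
  I3: injects 0.00433 A into n0 (from n3)
  Y(R3) = 0.3876+0.000j S between n1,n4
  Y(L3) = 0.000-0.9926j S between n2,n4
  Y(L4) = 0.000-0.05579j S between n3,n4
  Y(C2) = 0.000+0.0007825j S between n4,n1
  Y(R4) = 0.004854+0.000j S between n0,n4
  Y(R5) = 0.001832+0.000j S between n0,n2
  Y(R6) = 0.001567+0.000j S between n3,n2
  I4: injects 0.0214 A into n3 (from n1)
  Y(R7) = 0.04878+0.000j S between n2,n1
  V1: constraint V(n2)−V(n3) = 11.6
Assemble and solve the 5×5 MNA system:
  V(n1)=-46.11+0.06703j  V(n2)=-45.68-0.2868j  V(n3)=-57.28-0.2868j  V(n4)=-46.12+0.1082j
  i(V1)=-0.2935+26.69j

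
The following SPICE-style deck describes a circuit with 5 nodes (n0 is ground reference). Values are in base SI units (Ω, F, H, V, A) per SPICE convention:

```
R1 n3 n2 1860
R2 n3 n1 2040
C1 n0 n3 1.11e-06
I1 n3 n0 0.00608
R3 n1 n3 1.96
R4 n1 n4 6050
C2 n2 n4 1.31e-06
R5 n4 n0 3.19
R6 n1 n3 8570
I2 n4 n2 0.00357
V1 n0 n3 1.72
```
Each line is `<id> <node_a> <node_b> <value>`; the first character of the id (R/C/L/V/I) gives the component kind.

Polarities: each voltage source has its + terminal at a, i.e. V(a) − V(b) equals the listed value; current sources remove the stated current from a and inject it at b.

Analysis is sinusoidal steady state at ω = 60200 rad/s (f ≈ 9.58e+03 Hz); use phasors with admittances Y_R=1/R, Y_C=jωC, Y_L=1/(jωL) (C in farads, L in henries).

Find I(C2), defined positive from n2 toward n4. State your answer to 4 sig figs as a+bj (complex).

Apply KCL at each of the 4 non-ground nodes and solve the resulting linear system.
Node n1: branches {R2, R3, R4, R6} → V_1 = -1.719+1.858e-08j
Node n2: branches {R1, C2, I2} → V_2 = -0.003620-0.03351j
Node n3: branches {R1, R2, C1, I1, R3, R6, V1} → V_3 = -1.720+0.000j
Node n4: branches {R4, C2, R5, I2} → V_4 = -0.003848+5.744e-05j
Source currents: i(V1)=0.004874-0.1149j

0.002647+1.802e-05j A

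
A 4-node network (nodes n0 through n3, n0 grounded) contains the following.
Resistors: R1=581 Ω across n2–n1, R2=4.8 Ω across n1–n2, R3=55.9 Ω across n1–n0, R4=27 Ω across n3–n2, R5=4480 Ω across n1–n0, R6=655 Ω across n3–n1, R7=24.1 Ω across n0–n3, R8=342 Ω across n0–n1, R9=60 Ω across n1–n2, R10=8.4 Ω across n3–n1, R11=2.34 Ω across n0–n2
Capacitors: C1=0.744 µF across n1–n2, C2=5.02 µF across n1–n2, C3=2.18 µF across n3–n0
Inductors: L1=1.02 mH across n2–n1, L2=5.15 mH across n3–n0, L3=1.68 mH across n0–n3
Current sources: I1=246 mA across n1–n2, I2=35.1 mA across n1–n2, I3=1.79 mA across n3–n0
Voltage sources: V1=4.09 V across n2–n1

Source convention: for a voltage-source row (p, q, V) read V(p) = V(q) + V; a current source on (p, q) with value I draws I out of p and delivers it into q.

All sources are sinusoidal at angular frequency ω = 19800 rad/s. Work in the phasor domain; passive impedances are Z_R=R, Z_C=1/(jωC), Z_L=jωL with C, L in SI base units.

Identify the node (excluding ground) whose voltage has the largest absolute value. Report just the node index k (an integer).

Element admittances at ω=19800 rad/s:
  Y(R1) = 0.001721+0.000j S between n2,n1
  Y(R2) = 0.2083+0.000j S between n1,n2
  Y(C1) = 0.000+0.01473j S between n1,n2
  Y(L1) = 0.000-0.04951j S between n2,n1
  Y(R3) = 0.01789+0.000j S between n1,n0
  Y(R4) = 0.03704+0.000j S between n3,n2
  Y(R5) = 0.0002232+0.000j S between n1,n0
  Y(R6) = 0.001527+0.000j S between n3,n1
  Y(R7) = 0.04149+0.000j S between n0,n3
  Y(C2) = 0.000+0.09940j S between n1,n2
  Y(R8) = 0.002924+0.000j S between n0,n1
  I1: injects 0.246 A into n2 (from n1)
  Y(R9) = 0.01667+0.000j S between n1,n2
  I2: injects 0.0351 A into n2 (from n1)
  Y(R10) = 0.1190+0.000j S between n3,n1
  Y(L2) = 0.000-0.009807j S between n3,n0
  I3: injects 0.00179 A into n0 (from n3)
  Y(R11) = 0.4274+0.000j S between n0,n2
  Y(C3) = 0.000+0.04316j S between n3,n0
  Y(L3) = 0.000-0.03006j S between n0,n3
  V1: constraint V(n2)−V(n1) = 4.09
Assemble and solve the 4×4 MNA system:
  V(n1)=-3.700+0.01180j  V(n2)=0.3897+0.01180j  V(n3)=-2.177+0.04536j
  i(V1)=-0.9078-0.2681j

1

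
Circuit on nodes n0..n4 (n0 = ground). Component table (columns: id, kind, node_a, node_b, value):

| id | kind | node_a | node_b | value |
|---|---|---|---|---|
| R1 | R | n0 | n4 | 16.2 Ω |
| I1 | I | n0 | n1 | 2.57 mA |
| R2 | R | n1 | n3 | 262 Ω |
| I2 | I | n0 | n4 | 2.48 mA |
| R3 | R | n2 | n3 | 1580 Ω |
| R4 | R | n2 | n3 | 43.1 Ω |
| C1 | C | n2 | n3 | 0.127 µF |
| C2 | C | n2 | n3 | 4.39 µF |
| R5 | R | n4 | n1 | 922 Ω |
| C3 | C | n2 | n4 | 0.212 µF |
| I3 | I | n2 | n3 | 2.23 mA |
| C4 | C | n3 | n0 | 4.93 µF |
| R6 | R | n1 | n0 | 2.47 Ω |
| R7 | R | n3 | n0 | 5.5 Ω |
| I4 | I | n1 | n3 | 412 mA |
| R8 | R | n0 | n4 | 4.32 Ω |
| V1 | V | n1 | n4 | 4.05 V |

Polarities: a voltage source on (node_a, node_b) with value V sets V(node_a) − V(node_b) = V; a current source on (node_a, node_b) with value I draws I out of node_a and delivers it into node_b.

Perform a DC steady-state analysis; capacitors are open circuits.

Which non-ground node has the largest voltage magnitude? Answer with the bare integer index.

Apply KCL at each of the 4 non-ground nodes and solve the resulting linear system.
Node n1: branches {I1, R2, R5, R6, I4, V1} → V_1 = 1.124
Node n2: branches {R3, R4, C1, C2, C3, I3} → V_2 = 2.149
Node n3: branches {R2, R3, R4, C1, C2, I3, C4, R7, I4} → V_3 = 2.243
Node n4: branches {R1, I2, R5, C3, R8, V1} → V_4 = -2.926
Source currents: i(V1)=-0.8647

4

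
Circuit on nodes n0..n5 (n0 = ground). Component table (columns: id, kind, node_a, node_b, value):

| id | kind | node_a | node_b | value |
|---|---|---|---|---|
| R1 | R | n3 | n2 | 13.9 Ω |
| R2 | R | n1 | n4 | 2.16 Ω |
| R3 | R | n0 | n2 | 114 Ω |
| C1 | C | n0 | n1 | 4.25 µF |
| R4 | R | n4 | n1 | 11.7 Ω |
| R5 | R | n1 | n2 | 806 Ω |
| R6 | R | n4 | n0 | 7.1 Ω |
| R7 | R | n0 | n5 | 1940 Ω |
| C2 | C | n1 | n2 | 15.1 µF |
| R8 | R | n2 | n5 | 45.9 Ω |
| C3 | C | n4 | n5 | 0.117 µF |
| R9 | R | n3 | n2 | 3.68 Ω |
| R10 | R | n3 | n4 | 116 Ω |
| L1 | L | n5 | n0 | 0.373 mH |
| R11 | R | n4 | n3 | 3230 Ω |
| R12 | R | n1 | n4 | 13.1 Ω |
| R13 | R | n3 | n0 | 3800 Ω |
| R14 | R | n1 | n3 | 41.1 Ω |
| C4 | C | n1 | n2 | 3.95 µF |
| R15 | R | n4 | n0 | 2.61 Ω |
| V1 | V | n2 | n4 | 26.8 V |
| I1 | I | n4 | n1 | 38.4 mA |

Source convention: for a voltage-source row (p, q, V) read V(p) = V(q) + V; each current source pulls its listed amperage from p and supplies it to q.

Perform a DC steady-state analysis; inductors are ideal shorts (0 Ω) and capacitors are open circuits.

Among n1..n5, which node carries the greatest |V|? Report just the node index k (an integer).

Apply KCL at each of the 5 non-ground nodes and solve the resulting linear system.
Node n1: branches {R2, C1, R4, R5, C2, R12, R14, C4, I1} → V_1 = -0.4615
Node n2: branches {R1, R3, R5, C2, R8, R9, C4, V1} → V_2 = 25.31
Node n3: branches {R1, R9, R10, R11, R13, R14} → V_3 = 23.00
Node n4: branches {R2, R4, R6, C3, R10, R11, R12, R15, V1, I1} → V_4 = -1.488
Node n5: branches {R7, R8, C3, L1} → V_5 = 0.000
Source currents: i(L1)=0.5515, i(V1)=-1.601

2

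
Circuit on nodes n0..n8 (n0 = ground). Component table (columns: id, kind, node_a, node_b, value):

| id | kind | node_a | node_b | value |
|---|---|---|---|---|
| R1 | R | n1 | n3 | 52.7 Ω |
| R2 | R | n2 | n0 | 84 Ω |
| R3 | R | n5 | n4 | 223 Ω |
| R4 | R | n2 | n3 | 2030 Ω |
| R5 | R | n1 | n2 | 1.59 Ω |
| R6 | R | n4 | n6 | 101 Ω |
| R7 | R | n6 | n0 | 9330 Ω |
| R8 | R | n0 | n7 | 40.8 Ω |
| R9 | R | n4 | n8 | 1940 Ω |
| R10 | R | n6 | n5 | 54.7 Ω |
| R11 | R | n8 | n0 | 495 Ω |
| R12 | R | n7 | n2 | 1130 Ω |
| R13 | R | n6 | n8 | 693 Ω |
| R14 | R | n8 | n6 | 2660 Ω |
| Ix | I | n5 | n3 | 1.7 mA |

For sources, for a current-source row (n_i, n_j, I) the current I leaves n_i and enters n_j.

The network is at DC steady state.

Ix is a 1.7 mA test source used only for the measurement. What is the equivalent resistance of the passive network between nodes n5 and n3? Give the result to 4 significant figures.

R_eq = 1015. Ω

Element admittances at DC:
  Y(R1) = 0.01898 S between n1,n3
  Y(R2) = 0.01190 S between n2,n0
  Y(R3) = 0.004484 S between n5,n4
  Y(R4) = 0.0004926 S between n2,n3
  Y(R5) = 0.6289 S between n1,n2
  Y(R6) = 0.009901 S between n4,n6
  Y(R7) = 0.0001072 S between n6,n0
  Y(R8) = 0.02451 S between n0,n7
  Y(R9) = 0.0005155 S between n4,n8
  Y(R10) = 0.01828 S between n6,n5
  Y(R11) = 0.002020 S between n8,n0
  Y(R12) = 0.0008850 S between n7,n2
  Y(R13) = 0.001443 S between n6,n8
  Y(R14) = 0.0003759 S between n8,n6
  Ix: injects 0.0017 A into n3 (from n5)
Assemble and solve the 8×8 MNA system:
  V(n1)=0.1359  V(n2)=0.1332  V(n3)=0.2231  V(n4)=-1.428  V(n5)=-1.503  V(n6)=-1.428  V(n7)=0.004643  V(n8)=-0.7657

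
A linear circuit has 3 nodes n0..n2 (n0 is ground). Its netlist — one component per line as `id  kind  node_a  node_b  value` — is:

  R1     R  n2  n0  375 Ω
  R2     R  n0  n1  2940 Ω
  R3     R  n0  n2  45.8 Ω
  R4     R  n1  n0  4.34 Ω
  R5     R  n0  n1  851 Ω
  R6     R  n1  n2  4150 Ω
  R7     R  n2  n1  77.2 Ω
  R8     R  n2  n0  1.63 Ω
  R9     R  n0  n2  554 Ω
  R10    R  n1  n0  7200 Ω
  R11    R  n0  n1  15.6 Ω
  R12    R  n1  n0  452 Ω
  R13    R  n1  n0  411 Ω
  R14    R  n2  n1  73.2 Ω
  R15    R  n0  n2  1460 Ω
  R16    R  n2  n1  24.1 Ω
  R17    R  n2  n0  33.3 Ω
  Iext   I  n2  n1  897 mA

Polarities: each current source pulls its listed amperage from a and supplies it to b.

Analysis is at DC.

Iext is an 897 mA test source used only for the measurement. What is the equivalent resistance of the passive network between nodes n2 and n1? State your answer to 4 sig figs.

MNA unknowns: 2 node voltages V₁..V_2
R1: Y=0.002667 on G[2,0]
R2: Y=0.0003401 on G[0,1]
R3: Y=0.02183 on G[0,2]
R4: Y=0.2304 on G[1,0]
R5: Y=0.001175 on G[0,1]
R6: Y=0.0002410 on G[1,2]
R7: Y=0.01295 on G[2,1]
R8: Y=0.6135 on G[2,0]
R9: Y=0.001805 on G[0,2]
R10: Y=0.0001389 on G[1,0]
R11: Y=0.06410 on G[0,1]
R12: Y=0.002212 on G[1,0]
R13: Y=0.002433 on G[1,0]
R14: Y=0.01366 on G[2,1]
R15: Y=0.0006849 on G[0,2]
R16: Y=0.04149 on G[2,1]
R17: Y=0.03003 on G[2,0]
Iext: z[2]−=0.897, z[1]+=0.897
solve → V1=2.243, V2=-1.006

R_eq = 3.623 Ω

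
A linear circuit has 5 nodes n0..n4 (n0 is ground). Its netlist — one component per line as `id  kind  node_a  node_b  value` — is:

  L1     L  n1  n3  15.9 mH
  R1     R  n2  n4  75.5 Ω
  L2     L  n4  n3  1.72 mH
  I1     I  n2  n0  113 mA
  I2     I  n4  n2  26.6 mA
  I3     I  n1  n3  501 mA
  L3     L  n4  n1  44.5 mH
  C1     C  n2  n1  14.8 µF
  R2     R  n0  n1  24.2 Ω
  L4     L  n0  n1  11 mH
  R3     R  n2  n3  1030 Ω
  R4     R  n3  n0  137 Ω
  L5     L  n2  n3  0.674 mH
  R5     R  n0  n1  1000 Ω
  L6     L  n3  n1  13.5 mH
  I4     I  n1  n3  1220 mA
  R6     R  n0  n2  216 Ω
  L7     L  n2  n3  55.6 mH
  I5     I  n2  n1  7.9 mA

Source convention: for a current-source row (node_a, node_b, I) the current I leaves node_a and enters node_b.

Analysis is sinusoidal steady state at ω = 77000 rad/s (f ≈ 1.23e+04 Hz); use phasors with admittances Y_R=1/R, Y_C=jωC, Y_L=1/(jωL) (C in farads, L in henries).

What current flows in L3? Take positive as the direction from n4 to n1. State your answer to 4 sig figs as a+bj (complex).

0.0008739-0.007953j A

Apply KCL at each of the 4 non-ground nodes and solve the resulting linear system.
Node n1: branches {L1, I3, L3, C1, R2, L4, R5, L6, I4, I5} → V_1 = -4.713-7.375j
Node n2: branches {R1, I1, I2, C1, R3, L5, R6, L7, I5} → V_2 = -4.942-8.609j
Node n3: branches {L1, L2, I3, R3, R4, L5, L6, I4, L7} → V_3 = 16.17+47.46j
Node n4: branches {R1, L2, I2, L3} → V_4 = 22.54-4.381j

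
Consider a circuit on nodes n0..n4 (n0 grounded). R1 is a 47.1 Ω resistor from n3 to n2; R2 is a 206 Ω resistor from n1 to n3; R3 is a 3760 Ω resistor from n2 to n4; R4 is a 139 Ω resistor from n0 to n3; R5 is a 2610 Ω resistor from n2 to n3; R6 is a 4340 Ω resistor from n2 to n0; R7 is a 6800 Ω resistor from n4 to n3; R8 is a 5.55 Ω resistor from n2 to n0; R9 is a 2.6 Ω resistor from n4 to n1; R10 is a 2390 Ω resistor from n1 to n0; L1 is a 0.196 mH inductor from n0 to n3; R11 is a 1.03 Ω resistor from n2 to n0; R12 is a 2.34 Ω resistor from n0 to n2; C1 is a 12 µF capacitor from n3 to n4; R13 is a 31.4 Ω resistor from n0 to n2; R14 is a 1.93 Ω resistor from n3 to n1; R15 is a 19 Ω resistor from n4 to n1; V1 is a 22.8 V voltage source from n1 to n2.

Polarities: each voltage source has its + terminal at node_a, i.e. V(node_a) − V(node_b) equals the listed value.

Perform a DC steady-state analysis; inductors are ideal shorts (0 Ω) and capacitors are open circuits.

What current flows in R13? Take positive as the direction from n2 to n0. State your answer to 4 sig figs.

-0.1764 A

Apply KCL at each of the 4 non-ground nodes and solve the resulting linear system.
Node n1: branches {R2, R9, R10, R14, R15, V1} → V_1 = 17.26
Node n2: branches {R1, R3, R5, R6, R8, R11, R12, R13, V1} → V_2 = -5.538
Node n3: branches {R1, R2, R4, R5, R7, L1, C1, R14} → V_3 = 0.000
Node n4: branches {R3, R7, R9, C1, R15} → V_4 = 17.24
Source currents: i(L1)=-8.911, i(V1)=-9.044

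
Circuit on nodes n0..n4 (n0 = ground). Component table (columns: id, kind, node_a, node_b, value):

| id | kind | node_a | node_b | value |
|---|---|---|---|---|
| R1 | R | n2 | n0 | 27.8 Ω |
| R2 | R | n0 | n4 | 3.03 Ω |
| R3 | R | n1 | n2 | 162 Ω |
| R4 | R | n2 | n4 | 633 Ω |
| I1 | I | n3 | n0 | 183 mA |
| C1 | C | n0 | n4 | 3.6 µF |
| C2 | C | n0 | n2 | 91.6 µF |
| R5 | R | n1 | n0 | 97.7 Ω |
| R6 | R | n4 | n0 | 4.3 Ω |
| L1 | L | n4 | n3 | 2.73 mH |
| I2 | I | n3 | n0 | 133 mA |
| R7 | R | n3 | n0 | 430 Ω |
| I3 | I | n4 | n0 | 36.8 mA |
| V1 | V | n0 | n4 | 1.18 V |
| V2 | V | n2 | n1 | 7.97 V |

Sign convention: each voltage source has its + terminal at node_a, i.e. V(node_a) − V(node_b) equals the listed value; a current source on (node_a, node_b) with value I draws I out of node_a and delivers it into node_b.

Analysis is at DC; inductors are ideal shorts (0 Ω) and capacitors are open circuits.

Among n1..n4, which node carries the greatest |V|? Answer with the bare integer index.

Apply KCL at each of the 4 non-ground nodes and solve the resulting linear system.
Node n1: branches {R3, R5, V2} → V_1 = -6.302
Node n2: branches {R1, R3, R4, C2, V2} → V_2 = 1.668
Node n3: branches {I1, L1, I2, R7} → V_3 = -1.180
Node n4: branches {R2, R4, C1, R6, L1, I3, V1} → V_4 = -1.180
Source currents: i(L1)=0.3133, i(V1)=-0.3183, i(V2)=-0.1137

1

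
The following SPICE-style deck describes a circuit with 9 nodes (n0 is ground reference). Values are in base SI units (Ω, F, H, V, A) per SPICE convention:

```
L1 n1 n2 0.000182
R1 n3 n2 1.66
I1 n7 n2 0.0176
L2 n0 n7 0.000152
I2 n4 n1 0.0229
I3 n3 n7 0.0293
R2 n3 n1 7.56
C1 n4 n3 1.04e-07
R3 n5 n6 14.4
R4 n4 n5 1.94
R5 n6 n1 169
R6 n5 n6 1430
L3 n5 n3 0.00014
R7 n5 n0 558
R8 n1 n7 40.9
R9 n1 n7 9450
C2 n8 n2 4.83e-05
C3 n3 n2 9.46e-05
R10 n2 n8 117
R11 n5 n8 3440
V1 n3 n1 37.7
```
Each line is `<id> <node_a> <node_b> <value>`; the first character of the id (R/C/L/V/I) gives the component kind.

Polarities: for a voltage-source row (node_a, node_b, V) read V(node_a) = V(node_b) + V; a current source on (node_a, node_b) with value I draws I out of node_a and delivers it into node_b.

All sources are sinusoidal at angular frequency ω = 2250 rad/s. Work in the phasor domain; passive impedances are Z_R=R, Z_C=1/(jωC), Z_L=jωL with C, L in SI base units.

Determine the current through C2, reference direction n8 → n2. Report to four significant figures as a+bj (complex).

Element admittances at ω=2250 rad/s:
  Y(L1) = 0.000-2.442j S between n1,n2
  Y(R1) = 0.6024+0.000j S between n3,n2
  I1: injects 0.0176 A into n2 (from n7)
  Y(L2) = 0.000-2.924j S between n0,n7
  I2: injects 0.0229 A into n1 (from n4)
  I3: injects 0.0293 A into n7 (from n3)
  Y(R2) = 0.1323+0.000j S between n3,n1
  Y(C1) = 0.000+0.0002340j S between n4,n3
  Y(R3) = 0.06944+0.000j S between n5,n6
  Y(R4) = 0.5155+0.000j S between n4,n5
  Y(R5) = 0.005917+0.000j S between n6,n1
  Y(R6) = 0.0006993+0.000j S between n5,n6
  Y(L3) = 0.000-3.175j S between n5,n3
  Y(R7) = 0.001792+0.000j S between n5,n0
  Y(R8) = 0.02445+0.000j S between n1,n7
  Y(R9) = 0.0001058+0.000j S between n1,n7
  Y(C2) = 0.000+0.1087j S between n8,n2
  Y(C3) = 0.000+0.2128j S between n3,n2
  Y(R10) = 0.008547+0.000j S between n2,n8
  Y(R11) = 0.0002907+0.000j S between n5,n8
  V1: constraint V(n3)−V(n1) = 37.7
Assemble and solve the 9×9 MNA system:
  V(n1)=-3.008-0.01335j  V(n2)=-3.793+10.40j  V(n3)=34.69-0.01335j  V(n4)=34.65-0.1085j  V(n5)=34.69-0.1085j  V(n6)=31.76-0.1011j  V(n7)=-6.648e-05-0.02126j  V(n8)=-3.812+10.30j
  i(V1)=-30.72-1.915j

0.01136-0.002131j A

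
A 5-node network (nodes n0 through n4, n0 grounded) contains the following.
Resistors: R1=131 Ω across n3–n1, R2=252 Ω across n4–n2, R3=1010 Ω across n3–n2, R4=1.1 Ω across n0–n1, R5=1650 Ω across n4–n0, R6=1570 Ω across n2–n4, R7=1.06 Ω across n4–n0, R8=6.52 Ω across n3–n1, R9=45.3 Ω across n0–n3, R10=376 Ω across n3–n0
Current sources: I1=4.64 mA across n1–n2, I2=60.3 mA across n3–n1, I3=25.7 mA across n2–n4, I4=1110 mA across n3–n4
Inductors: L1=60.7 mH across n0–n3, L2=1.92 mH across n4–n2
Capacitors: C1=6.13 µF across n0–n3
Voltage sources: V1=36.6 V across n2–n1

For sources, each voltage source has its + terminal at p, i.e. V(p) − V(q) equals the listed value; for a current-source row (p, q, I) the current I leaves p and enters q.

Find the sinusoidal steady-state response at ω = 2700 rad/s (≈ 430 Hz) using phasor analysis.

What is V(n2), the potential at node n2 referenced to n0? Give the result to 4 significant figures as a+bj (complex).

Element admittances at ω=2700 rad/s:
  Y(R1) = 0.007634+0.000j S between n3,n1
  I1: injects 0.00464 A into n2 (from n1)
  Y(R2) = 0.003968+0.000j S between n4,n2
  I2: injects 0.0603 A into n1 (from n3)
  I3: injects 0.0257 A into n4 (from n2)
  I4: injects 1.11 A into n4 (from n3)
  Y(R3) = 0.0009901+0.000j S between n3,n2
  Y(R4) = 0.9091+0.000j S between n0,n1
  Y(L1) = 0.000-0.006102j S between n0,n3
  Y(R5) = 0.0006061+0.000j S between n4,n0
  Y(R6) = 0.0006369+0.000j S between n2,n4
  Y(R7) = 0.9434+0.000j S between n4,n0
  Y(L2) = 0.000-0.1929j S between n4,n2
  Y(R8) = 0.1534+0.000j S between n3,n1
  Y(R9) = 0.02208+0.000j S between n0,n3
  Y(R10) = 0.002660+0.000j S between n3,n0
  Y(C1) = 0.000+0.01655j S between n0,n3
  V1: constraint V(n2)−V(n1) = 36.6
Assemble and solve the 5×5 MNA system:
  V(n1)=-3.630+6.076j  V(n2)=32.97+6.076j  V(n3)=-8.900+5.769j  V(n4)=3.793-5.904j
  i(V1)=-2.508+5.573j

32.97+6.076j V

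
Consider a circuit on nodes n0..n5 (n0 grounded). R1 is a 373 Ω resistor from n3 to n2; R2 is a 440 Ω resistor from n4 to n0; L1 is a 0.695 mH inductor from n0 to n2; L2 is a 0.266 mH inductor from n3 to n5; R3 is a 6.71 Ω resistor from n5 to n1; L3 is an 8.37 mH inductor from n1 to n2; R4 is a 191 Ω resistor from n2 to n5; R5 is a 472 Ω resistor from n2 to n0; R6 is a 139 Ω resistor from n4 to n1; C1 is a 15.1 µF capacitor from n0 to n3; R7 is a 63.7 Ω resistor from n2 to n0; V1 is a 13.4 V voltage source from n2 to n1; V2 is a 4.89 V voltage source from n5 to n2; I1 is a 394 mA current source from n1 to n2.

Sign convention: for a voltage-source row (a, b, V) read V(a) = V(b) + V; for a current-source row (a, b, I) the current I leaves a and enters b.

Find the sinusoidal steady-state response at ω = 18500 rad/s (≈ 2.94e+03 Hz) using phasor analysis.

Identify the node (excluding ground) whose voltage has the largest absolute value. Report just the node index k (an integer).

Apply KCL at each of the 5 non-ground nodes and solve the resulting linear system.
Node n1: branches {R3, L3, R6, V1, I1} → V_1 = -17.82+0.1709j
Node n2: branches {R1, L1, L3, R4, R5, R7, V1, V2, I1} → V_2 = -4.418+0.1709j
Node n3: branches {R1, L2, C1} → V_3 = -1.242-0.3443j
Node n4: branches {R2, R6} → V_4 = -13.54+0.1299j
Node n5: branches {L2, R3, R4, V2} → V_5 = 0.4721+0.1709j
Source currents: i(V1)=-2.363+0.08683j, i(V2)=-2.856+0.3483j

1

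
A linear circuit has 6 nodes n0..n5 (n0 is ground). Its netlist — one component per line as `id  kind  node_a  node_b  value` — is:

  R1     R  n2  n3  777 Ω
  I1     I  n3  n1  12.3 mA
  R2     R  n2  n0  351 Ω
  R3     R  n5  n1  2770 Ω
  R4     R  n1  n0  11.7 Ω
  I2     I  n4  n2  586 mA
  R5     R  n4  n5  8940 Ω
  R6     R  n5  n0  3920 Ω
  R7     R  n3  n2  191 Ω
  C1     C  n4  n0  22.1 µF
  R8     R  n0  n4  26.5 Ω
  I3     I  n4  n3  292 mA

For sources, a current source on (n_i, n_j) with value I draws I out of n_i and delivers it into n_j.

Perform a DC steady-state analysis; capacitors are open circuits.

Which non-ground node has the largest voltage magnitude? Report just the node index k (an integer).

3

MNA unknowns: 5 node voltages V₁..V_5
R1: Y=0.001287 on G[2,3]
I1: z[3]−=0.0123, z[1]+=0.0123
R2: Y=0.002849 on G[2,0]
R3: Y=0.0003610 on G[5,1]
R4: Y=0.08547 on G[1,0]
I2: z[4]−=0.586, z[2]+=0.586
R5: Y=0.0001119 on G[4,5]
R6: Y=0.0002551 on G[5,0]
R7: Y=0.005236 on G[3,2]
C1: Y=0.000 on G[4,0]
R8: Y=0.03774 on G[0,4]
I3: z[4]−=0.292, z[3]+=0.292
solve → V1=0.1286, V2=303.9, V3=346.7, V4=-23.21, V5=-3.502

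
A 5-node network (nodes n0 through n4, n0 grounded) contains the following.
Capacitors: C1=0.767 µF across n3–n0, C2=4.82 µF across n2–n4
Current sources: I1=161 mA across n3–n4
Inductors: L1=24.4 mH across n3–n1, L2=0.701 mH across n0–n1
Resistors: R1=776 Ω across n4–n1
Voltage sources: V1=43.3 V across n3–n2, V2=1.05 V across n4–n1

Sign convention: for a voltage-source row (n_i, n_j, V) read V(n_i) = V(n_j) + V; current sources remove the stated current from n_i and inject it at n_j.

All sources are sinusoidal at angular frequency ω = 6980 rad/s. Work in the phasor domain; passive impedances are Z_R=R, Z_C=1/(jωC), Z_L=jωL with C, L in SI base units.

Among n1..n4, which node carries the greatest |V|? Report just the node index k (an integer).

Apply KCL at each of the 4 non-ground nodes and solve the resulting linear system.
Node n1: branches {L1, L2, R1, V2} → V_1 = 1.206+0.1302j
Node n2: branches {C2, V1} → V_2 = 2.755+4.969j
Node n3: branches {C1, I1, L1, V1} → V_3 = 46.05+4.969j
Node n4: branches {I1, C2, R1, V2} → V_4 = 2.256+0.1302j
Source currents: i(V1)=-0.1628+0.01677j, i(V2)=-0.003163+0.01677j

3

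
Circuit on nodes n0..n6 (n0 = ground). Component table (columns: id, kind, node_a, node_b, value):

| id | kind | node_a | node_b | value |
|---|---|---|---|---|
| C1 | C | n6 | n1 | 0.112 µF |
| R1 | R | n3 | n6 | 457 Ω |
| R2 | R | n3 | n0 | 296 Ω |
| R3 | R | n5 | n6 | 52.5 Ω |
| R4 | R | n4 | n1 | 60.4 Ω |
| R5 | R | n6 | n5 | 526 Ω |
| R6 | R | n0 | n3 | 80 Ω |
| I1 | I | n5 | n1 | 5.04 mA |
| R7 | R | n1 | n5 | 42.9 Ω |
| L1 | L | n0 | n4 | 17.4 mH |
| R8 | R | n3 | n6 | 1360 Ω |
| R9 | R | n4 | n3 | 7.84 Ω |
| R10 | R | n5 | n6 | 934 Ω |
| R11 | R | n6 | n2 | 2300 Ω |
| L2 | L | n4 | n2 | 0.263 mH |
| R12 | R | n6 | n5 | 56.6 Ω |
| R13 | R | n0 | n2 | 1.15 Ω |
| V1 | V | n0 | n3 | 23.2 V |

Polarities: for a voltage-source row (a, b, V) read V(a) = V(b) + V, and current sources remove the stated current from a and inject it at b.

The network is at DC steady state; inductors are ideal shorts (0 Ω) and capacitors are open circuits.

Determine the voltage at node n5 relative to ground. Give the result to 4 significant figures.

-5.058 V

Element admittances at DC:
  Y(C1) = 0.000 S between n6,n1
  Y(R1) = 0.002188 S between n3,n6
  Y(R2) = 0.003378 S between n3,n0
  Y(R3) = 0.01905 S between n5,n6
  Y(R4) = 0.01656 S between n4,n1
  Y(R5) = 0.001901 S between n6,n5
  Y(R6) = 0.01250 S between n0,n3
  I1: injects 0.00504 A into n1 (from n5)
  Y(R7) = 0.02331 S between n1,n5
  L1: short n0↔n4 (DC inductor)
  Y(R8) = 0.0007353 S between n3,n6
  Y(R9) = 0.1276 S between n4,n3
  Y(R10) = 0.001071 S between n5,n6
  Y(R11) = 0.0004348 S between n6,n2
  L2: short n4↔n2 (DC inductor)
  Y(R12) = 0.01767 S between n6,n5
  Y(R13) = 0.8696 S between n0,n2
  V1: constraint V(n0)−V(n3) = 23.2
Assemble and solve the 9×9 MNA system:
  V(n1)=-2.831  V(n2)=0.000  V(n3)=-23.20  V(n4)=0.000  V(n5)=-5.058  V(n6)=-6.239
  i(L1)=3.009  i(L2)=0.002713  i(V1)=-3.377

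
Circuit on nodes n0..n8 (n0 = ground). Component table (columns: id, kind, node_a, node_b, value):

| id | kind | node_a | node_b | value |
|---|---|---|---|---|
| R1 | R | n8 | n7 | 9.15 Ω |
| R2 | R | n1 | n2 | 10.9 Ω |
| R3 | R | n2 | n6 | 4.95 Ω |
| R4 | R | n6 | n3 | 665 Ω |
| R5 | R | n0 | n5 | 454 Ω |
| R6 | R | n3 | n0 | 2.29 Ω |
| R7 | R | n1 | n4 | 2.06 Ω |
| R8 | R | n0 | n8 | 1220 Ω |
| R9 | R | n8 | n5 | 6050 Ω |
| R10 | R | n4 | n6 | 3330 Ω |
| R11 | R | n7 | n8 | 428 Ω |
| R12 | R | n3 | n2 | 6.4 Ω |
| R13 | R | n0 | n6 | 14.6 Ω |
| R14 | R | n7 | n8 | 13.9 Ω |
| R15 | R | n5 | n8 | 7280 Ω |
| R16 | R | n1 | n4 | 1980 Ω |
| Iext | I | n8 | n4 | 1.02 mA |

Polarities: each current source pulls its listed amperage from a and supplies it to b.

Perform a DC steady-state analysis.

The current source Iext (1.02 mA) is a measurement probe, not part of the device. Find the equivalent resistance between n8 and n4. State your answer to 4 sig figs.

Element admittances at DC:
  Y(R1) = 0.1093 S between n8,n7
  Y(R2) = 0.09174 S between n1,n2
  Y(R3) = 0.2020 S between n2,n6
  Y(R4) = 0.001504 S between n6,n3
  Y(R5) = 0.002203 S between n0,n5
  Y(R6) = 0.4367 S between n3,n0
  Y(R7) = 0.4854 S between n1,n4
  Y(R8) = 0.0008197 S between n0,n8
  Y(R9) = 0.0001653 S between n8,n5
  Y(R10) = 0.0003003 S between n4,n6
  Y(R11) = 0.002336 S between n7,n8
  Y(R12) = 0.1562 S between n3,n2
  Y(R13) = 0.06849 S between n0,n6
  Y(R14) = 0.07194 S between n7,n8
  Y(R15) = 0.0001374 S between n5,n8
  Y(R16) = 0.0005051 S between n1,n4
  Iext: injects 0.00102 A into n4 (from n8)
Assemble and solve the 8×8 MNA system:
  V(n1)=0.01719  V(n2)=0.006117  V(n3)=0.001619  V(n4)=0.01928  V(n5)=-0.1135  V(n6)=0.004568  V(n7)=-0.9394  V(n8)=-0.9394

R_eq = 939.9 Ω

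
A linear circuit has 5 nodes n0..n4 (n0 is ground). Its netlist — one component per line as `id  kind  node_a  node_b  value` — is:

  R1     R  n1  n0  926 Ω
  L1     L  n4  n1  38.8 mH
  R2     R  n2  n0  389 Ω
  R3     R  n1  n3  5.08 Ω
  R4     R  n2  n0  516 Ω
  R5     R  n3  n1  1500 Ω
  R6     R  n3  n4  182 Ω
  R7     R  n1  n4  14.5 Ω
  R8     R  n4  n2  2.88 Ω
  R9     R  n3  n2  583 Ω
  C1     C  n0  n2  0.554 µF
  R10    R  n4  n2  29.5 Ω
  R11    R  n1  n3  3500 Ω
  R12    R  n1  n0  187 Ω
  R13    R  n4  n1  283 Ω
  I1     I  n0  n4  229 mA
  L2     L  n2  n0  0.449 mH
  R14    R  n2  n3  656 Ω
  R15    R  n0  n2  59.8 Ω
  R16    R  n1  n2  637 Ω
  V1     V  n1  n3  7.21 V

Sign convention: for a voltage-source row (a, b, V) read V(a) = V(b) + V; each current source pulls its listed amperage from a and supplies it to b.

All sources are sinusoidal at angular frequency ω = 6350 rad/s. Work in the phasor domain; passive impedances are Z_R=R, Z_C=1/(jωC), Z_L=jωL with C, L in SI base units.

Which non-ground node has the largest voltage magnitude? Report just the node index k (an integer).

Element admittances at ω=6350 rad/s:
  Y(R1) = 0.001080+0.000j S between n1,n0
  Y(L1) = 0.000-0.004059j S between n4,n1
  Y(R2) = 0.002571+0.000j S between n2,n0
  Y(R3) = 0.1969+0.000j S between n1,n3
  Y(R4) = 0.001938+0.000j S between n2,n0
  Y(R5) = 0.0006667+0.000j S between n3,n1
  Y(R6) = 0.005495+0.000j S between n3,n4
  Y(R7) = 0.06897+0.000j S between n1,n4
  Y(R8) = 0.3472+0.000j S between n4,n2
  Y(R9) = 0.001715+0.000j S between n3,n2
  Y(C1) = 0.000+0.003518j S between n0,n2
  Y(R10) = 0.03390+0.000j S between n4,n2
  Y(R11) = 0.0002857+0.000j S between n1,n3
  Y(R12) = 0.005348+0.000j S between n1,n0
  Y(R13) = 0.003534+0.000j S between n4,n1
  I1: injects 0.229 A into n4 (from n0)
  Y(L2) = 0.000-0.3507j S between n2,n0
  Y(R14) = 0.001524+0.000j S between n2,n3
  Y(R15) = 0.01672+0.000j S between n0,n2
  Y(R16) = 0.001570+0.000j S between n1,n2
  V1: constraint V(n1)−V(n3) = 7.21
Assemble and solve the 5×5 MNA system:
  V(n1)=1.299+0.6066j  V(n2)=0.04990+0.6324j  V(n3)=-5.911+0.6066j  V(n4)=0.6744+0.6225j
  i(V1)=-1.482-0.0001711j

3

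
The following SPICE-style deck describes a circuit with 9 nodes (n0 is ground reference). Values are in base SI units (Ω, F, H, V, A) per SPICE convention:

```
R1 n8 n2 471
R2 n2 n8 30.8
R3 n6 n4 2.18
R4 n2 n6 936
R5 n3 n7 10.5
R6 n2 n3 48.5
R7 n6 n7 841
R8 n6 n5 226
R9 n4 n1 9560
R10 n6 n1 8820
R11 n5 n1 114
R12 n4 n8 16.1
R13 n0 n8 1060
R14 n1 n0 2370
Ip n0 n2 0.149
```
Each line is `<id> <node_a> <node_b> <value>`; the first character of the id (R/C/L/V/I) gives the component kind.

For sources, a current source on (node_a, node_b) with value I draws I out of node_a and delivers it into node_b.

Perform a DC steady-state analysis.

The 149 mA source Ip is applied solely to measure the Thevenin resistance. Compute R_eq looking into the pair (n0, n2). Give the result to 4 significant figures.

R_eq = 788.2 Ω

Apply KCL at each of the 8 non-ground nodes and solve the resulting linear system.
Node n1: branches {R9, R10, R11, R14} → V_1 = 99.54
Node n2: branches {R1, R2, R4, R6, Ip} → V_2 = 117.4
Node n3: branches {R5, R6} → V_3 = 117.2
Node n4: branches {R3, R9, R12} → V_4 = 112.9
Node n5: branches {R8, R11} → V_5 = 104.0
Node n6: branches {R3, R4, R7, R8, R10} → V_6 = 112.8
Node n7: branches {R5, R7} → V_7 = 117.1
Node n8: branches {R1, R2, R12, R13} → V_8 = 113.4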